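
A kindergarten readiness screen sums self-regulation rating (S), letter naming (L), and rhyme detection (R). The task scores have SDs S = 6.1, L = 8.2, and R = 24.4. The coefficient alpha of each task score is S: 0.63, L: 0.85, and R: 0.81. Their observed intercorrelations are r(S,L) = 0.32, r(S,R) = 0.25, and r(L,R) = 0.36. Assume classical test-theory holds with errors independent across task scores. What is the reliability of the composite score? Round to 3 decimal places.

Var(S+L+R) = 6.1² + 8.2² + 24.4² + 2·[6.1·8.2·0.32 + 6.1·24.4·0.25 + 8.2·24.4·0.36] = 699.81 + 250.49 = 950.3.
Because errors are independent across components, Cov(Tᵢ,Tⱼ) = Cov(Xᵢ,Xⱼ); the off-diagonal part of the true-score variance is the same as above.
True-score variance = [6.1²·0.63 + 8.2²·0.85 + 24.4²·0.81] + 250.49 = 562.838 + 250.49 = 813.328.
Reliability = 813.328 / 950.3 = 0.856.

0.856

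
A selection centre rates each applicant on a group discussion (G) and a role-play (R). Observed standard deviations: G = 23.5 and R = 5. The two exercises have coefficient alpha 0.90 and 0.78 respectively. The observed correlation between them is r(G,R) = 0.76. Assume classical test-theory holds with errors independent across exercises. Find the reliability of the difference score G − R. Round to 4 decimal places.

Var(G−R) = 23.5² + 5² − 2·23.5·5·0.76 = 577.25 − 178.6 = 398.65.
Under uncorrelated errors the observed covariances equal the true-score covariances, so only the own-variance terms attenuate.
True-score variance = [23.5²·0.90 + 5²·0.78] − 178.6 = 516.525 − 178.6 = 337.925.
Reliability = 337.925 / 398.65 = 0.8477.

0.8477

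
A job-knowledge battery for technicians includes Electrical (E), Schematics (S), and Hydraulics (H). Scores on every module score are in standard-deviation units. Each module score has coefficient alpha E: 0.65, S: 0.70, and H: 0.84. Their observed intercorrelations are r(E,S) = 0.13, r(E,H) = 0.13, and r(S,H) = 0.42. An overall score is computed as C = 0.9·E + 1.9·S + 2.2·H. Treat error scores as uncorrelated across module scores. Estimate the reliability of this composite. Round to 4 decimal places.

Var(C) = 0.9² + 1.9² + 2.2² + 2·[1.71·0.13 + 1.98·0.13 + 4.18·0.42] = 9.26 + 4.4706 = 13.7306.
Because errors are independent across components, Cov(Tᵢ,Tⱼ) = Cov(Xᵢ,Xⱼ); the off-diagonal part of the true-score variance is the same as above.
True-score variance = [0.9²·0.65 + 1.9²·0.70 + 2.2²·0.84] + 4.4706 = 7.1191 + 4.4706 = 11.5897.
Reliability = 11.5897 / 13.7306 = 0.8441.

0.8441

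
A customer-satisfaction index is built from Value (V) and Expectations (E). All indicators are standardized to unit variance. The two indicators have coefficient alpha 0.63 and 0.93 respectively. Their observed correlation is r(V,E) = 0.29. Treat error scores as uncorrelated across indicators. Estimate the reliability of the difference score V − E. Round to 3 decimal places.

Var(V−E) = 1 + 1 − 2·0.29 = 2 − 0.58 = 1.42.
Because errors are independent across components, Cov(Tᵢ,Tⱼ) = Cov(Xᵢ,Xⱼ); the off-diagonal part of the true-score variance is the same as above.
True-score variance = [0.63 + 0.93] − 0.58 = 1.56 − 0.58 = 0.98.
Reliability = 0.98 / 1.42 = 0.690.

0.690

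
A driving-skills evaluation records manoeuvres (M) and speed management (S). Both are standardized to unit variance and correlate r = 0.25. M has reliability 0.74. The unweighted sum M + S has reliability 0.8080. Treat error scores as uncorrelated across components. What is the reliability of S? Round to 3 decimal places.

Var(M+S) = 2 + 2·0.25 = 2.500.
True-score variance = ρ_M + ρ_S + 2·0.25, so 0.8080 = (0.74 + ρ_S + 0.50) / 2.500.
ρ_S = 0.8080·2.500 − 0.74 − 0.50 = 0.780.

0.780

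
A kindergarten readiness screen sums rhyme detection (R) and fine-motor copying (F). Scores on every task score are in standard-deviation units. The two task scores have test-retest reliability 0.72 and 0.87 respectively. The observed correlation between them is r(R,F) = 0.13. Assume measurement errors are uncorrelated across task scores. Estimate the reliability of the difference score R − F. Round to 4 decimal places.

Var(R−F) = 1 + 1 − 2·0.13 = 2 − 0.26 = 1.74.
Because errors are independent across components, Cov(Tᵢ,Tⱼ) = Cov(Xᵢ,Xⱼ); the off-diagonal part of the true-score variance is the same as above.
True-score variance = [0.72 + 0.87] − 0.26 = 1.59 − 0.26 = 1.33.
Reliability = 1.33 / 1.74 = 0.7644.

0.7644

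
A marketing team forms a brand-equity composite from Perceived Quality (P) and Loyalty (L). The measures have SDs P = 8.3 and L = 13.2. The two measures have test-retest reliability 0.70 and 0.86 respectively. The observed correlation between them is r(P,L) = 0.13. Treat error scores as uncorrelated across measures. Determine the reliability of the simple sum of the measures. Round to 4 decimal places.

0.8341

Var(P+L) = 8.3² + 13.2² + 2·[8.3·13.2·0.13] = 243.13 + 28.4856 = 271.616.
Because errors are independent across components, Cov(Tᵢ,Tⱼ) = Cov(Xᵢ,Xⱼ); the off-diagonal part of the true-score variance is the same as above.
True-score variance = [8.3²·0.70 + 13.2²·0.86] + 28.4856 = 198.069 + 28.4856 = 226.555.
Reliability = 226.555 / 271.616 = 0.8341.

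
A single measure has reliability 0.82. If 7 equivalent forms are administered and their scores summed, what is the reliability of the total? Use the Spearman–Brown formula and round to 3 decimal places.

0.970

ρ_k = kρ / (1 + (k−1)ρ) = 7·0.82 / (1 + 6·0.82) = 5.740 / 5.920 = 0.970.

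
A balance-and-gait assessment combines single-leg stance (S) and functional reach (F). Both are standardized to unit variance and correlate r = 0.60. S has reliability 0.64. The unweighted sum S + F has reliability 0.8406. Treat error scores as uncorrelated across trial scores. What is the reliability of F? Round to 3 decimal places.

0.850

Var(S+F) = 2 + 2·0.60 = 3.200.
True-score variance = ρ_S + ρ_F + 2·0.60, so 0.8406 = (0.64 + ρ_F + 1.20) / 3.200.
ρ_F = 0.8406·3.200 − 0.64 − 1.20 = 0.850.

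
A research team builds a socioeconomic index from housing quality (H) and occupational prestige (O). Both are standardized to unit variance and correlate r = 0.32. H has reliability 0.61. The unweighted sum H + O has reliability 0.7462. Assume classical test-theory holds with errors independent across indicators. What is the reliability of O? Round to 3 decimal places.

Var(H+O) = 2 + 2·0.32 = 2.640.
True-score variance = ρ_H + ρ_O + 2·0.32, so 0.7462 = (0.61 + ρ_O + 0.64) / 2.640.
ρ_O = 0.7462·2.640 − 0.61 − 0.64 = 0.720.

0.720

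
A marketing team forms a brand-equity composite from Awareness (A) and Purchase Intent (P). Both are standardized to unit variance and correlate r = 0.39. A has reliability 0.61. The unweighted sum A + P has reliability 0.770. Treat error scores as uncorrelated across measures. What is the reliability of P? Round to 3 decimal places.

Var(A+P) = 2 + 2·0.39 = 2.780.
True-score variance = ρ_A + ρ_P + 2·0.39, so 0.770 = (0.61 + ρ_P + 0.78) / 2.780.
ρ_P = 0.770·2.780 − 0.61 − 0.78 = 0.751.

0.751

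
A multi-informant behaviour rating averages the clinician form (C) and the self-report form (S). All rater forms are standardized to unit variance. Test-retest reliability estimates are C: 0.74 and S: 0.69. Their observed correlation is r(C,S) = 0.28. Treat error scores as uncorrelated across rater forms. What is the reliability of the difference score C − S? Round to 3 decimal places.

Var(C−S) = 1 + 1 − 2·0.28 = 2 − 0.56 = 1.44.
Because errors are independent across components, Cov(Tᵢ,Tⱼ) = Cov(Xᵢ,Xⱼ); the off-diagonal part of the true-score variance is the same as above.
True-score variance = [0.74 + 0.69] − 0.56 = 1.43 − 0.56 = 0.87.
Reliability = 0.87 / 1.44 = 0.604.

0.604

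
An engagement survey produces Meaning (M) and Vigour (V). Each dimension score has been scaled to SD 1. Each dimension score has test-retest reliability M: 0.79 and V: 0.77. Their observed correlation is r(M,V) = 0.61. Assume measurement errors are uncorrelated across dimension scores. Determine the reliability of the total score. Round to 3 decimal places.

Var(M+V) = 2 + 2·[0.61] = 2 + 1.22 = 3.22.
Because errors are independent across components, Cov(Tᵢ,Tⱼ) = Cov(Xᵢ,Xⱼ); the off-diagonal part of the true-score variance is the same as above.
True-score variance = [0.79 + 0.77] + 1.22 = 1.56 + 1.22 = 2.78.
Reliability = 2.78 / 3.22 = 0.863.

0.863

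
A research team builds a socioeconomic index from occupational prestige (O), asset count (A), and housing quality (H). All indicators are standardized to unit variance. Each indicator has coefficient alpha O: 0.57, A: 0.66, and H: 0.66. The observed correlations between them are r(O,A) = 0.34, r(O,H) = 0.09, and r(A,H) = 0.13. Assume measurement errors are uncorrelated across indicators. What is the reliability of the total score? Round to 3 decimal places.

Var(O+A+H) = 3 + 2·[0.34 + 0.09 + 0.13] = 3 + 1.12 = 4.12.
With uncorrelated errors the cross-covariances are all true-score covariance, so they carry over unchanged; only the diagonal terms shrink to ρᵢσᵢ².
True-score variance = [0.57 + 0.66 + 0.66] + 1.12 = 1.89 + 1.12 = 3.01.
Reliability = 3.01 / 4.12 = 0.731.

0.731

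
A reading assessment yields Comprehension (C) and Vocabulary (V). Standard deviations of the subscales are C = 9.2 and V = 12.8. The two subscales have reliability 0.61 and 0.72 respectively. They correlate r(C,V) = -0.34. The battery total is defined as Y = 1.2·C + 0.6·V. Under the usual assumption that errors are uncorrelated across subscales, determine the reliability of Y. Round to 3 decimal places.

Var(Y) = 1.2²·9.2² + 0.6²·12.8² + 2·[0.72·9.2·12.8·(-0.34)] = 180.864 − 57.6553 = 123.209.
Because errors are independent across components, Cov(Tᵢ,Tⱼ) = Cov(Xᵢ,Xⱼ); the off-diagonal part of the true-score variance is the same as above.
True-score variance = [1.2²·9.2²·0.61 + 0.6²·12.8²·0.72] − 57.6553 = 116.815 − 57.6553 = 59.1598.
Reliability = 59.1598 / 123.209 = 0.480.

0.480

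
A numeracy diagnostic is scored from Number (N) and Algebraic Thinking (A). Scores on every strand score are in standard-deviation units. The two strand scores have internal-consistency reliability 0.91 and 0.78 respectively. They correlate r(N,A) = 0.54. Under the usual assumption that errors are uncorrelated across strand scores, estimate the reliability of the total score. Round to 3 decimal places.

Var(N+A) = 2 + 2·[0.54] = 2 + 1.08 = 3.08.
Under uncorrelated errors the observed covariances equal the true-score covariances, so only the own-variance terms attenuate.
True-score variance = [0.91 + 0.78] + 1.08 = 1.69 + 1.08 = 2.77.
Reliability = 2.77 / 3.08 = 0.899.

0.899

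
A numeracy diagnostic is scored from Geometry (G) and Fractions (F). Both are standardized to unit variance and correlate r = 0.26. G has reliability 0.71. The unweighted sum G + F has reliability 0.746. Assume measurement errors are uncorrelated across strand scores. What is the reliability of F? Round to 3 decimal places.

Var(G+F) = 2 + 2·0.26 = 2.520.
True-score variance = ρ_G + ρ_F + 2·0.26, so 0.746 = (0.71 + ρ_F + 0.52) / 2.520.
ρ_F = 0.746·2.520 − 0.71 − 0.52 = 0.650.

0.650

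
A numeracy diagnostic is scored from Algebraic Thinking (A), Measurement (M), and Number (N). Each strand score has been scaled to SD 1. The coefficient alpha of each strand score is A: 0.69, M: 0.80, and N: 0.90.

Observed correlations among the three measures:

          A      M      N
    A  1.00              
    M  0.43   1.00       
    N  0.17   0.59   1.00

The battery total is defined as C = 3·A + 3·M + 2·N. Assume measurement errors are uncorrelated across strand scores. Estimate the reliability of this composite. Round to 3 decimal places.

Var(C) = 3² + 3² + 2² + 2·[9·0.43 + 6·0.17 + 6·0.59] = 22 + 16.86 = 38.86.
Because errors are independent across components, Cov(Tᵢ,Tⱼ) = Cov(Xᵢ,Xⱼ); the off-diagonal part of the true-score variance is the same as above.
True-score variance = [3²·0.69 + 3²·0.80 + 2²·0.90] + 16.86 = 17.01 + 16.86 = 33.87.
Reliability = 33.87 / 38.86 = 0.872.

0.872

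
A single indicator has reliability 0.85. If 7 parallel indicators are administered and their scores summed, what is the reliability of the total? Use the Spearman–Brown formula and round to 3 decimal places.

0.975

ρ_k = kρ / (1 + (k−1)ρ) = 7·0.85 / (1 + 6·0.85) = 5.950 / 6.100 = 0.975.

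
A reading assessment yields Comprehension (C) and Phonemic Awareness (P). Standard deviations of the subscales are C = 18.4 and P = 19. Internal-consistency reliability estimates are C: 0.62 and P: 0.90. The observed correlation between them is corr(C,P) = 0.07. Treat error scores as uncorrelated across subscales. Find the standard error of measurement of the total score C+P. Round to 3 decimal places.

12.836

Var(total) = 699.56 + 48.944 = 748.504.
True-score variance = 534.807 + 48.944 = 583.751, so reliability = 0.7799.
Error variance = 748.504 − 583.751 = 164.753; SEM = √164.753 = 12.836.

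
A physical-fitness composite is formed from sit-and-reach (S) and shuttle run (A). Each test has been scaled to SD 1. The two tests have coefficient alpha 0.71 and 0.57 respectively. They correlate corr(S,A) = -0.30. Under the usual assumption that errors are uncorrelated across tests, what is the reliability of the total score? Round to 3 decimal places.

Var(S+A) = 2 + 2·[(-0.30)] = 2 − 0.6 = 1.4.
Under uncorrelated errors the observed covariances equal the true-score covariances, so only the own-variance terms attenuate.
True-score variance = [0.71 + 0.57] − 0.6 = 1.28 − 0.6 = 0.68.
Reliability = 0.68 / 1.4 = 0.486.

0.486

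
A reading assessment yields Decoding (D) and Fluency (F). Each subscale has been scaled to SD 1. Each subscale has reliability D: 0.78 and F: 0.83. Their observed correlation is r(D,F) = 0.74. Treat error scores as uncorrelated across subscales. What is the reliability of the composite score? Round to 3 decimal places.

Var(D+F) = 2 + 2·[0.74] = 2 + 1.48 = 3.48.
With uncorrelated errors the cross-covariances are all true-score covariance, so they carry over unchanged; only the diagonal terms shrink to ρᵢσᵢ².
True-score variance = [0.78 + 0.83] + 1.48 = 1.61 + 1.48 = 3.09.
Reliability = 3.09 / 3.48 = 0.888.

0.888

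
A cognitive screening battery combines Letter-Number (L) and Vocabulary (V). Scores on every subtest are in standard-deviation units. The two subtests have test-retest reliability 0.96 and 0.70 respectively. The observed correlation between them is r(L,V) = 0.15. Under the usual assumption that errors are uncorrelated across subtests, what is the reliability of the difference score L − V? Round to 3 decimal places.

Var(L−V) = 1 + 1 − 2·0.15 = 2 − 0.3 = 1.7.
Because errors are independent across components, Cov(Tᵢ,Tⱼ) = Cov(Xᵢ,Xⱼ); the off-diagonal part of the true-score variance is the same as above.
True-score variance = [0.96 + 0.70] − 0.3 = 1.66 − 0.3 = 1.36.
Reliability = 1.36 / 1.7 = 0.800.

0.800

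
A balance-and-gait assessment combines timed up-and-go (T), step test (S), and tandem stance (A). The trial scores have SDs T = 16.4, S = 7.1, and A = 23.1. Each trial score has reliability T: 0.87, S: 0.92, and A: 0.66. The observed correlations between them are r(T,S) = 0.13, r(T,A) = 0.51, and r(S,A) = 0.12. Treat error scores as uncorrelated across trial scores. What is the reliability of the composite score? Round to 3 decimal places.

0.832

Var(T+S+A) = 16.4² + 7.1² + 23.1² + 2·[16.4·7.1·0.13 + 16.4·23.1·0.51 + 7.1·23.1·0.12] = 852.98 + 456.054 = 1309.03.
Because errors are independent across components, Cov(Tᵢ,Tⱼ) = Cov(Xᵢ,Xⱼ); the off-diagonal part of the true-score variance is the same as above.
True-score variance = [16.4²·0.87 + 7.1²·0.92 + 23.1²·0.66] + 456.054 = 632.555 + 456.054 = 1088.61.
Reliability = 1088.61 / 1309.03 = 0.832.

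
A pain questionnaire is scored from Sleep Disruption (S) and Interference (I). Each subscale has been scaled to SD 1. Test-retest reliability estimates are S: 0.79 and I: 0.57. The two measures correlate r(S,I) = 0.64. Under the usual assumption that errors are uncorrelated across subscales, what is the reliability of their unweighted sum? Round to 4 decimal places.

Var(S+I) = 2 + 2·[0.64] = 2 + 1.28 = 3.28.
Because errors are independent across components, Cov(Tᵢ,Tⱼ) = Cov(Xᵢ,Xⱼ); the off-diagonal part of the true-score variance is the same as above.
True-score variance = [0.79 + 0.57] + 1.28 = 1.36 + 1.28 = 2.64.
Reliability = 2.64 / 3.28 = 0.8049.

0.8049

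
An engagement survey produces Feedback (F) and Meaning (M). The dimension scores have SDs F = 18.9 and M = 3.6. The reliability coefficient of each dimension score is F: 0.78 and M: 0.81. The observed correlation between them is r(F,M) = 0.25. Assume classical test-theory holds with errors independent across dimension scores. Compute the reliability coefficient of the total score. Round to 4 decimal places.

Var(F+M) = 18.9² + 3.6² + 2·[18.9·3.6·0.25] = 370.17 + 34.02 = 404.19.
Under uncorrelated errors the observed covariances equal the true-score covariances, so only the own-variance terms attenuate.
True-score variance = [18.9²·0.78 + 3.6²·0.81] + 34.02 = 289.121 + 34.02 = 323.141.
Reliability = 323.141 / 404.19 = 0.7995.

0.7995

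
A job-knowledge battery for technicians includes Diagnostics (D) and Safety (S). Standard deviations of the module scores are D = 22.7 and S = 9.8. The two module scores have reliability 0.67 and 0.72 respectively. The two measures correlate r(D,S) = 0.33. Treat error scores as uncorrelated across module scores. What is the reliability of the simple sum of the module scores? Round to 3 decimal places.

0.740

Var(D+S) = 22.7² + 9.8² + 2·[22.7·9.8·0.33] = 611.33 + 146.824 = 758.154.
Because errors are independent across components, Cov(Tᵢ,Tⱼ) = Cov(Xᵢ,Xⱼ); the off-diagonal part of the true-score variance is the same as above.
True-score variance = [22.7²·0.67 + 9.8²·0.72] + 146.824 = 414.393 + 146.824 = 561.217.
Reliability = 561.217 / 758.154 = 0.740.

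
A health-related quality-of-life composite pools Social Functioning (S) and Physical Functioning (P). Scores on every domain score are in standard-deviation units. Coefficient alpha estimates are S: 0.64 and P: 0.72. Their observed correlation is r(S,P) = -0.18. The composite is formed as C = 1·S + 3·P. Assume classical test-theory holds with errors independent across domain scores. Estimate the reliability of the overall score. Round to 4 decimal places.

0.6771

Var(C) = 1 + 3² + 2·[3·(-0.18)] = 10 − 1.08 = 8.92.
Under uncorrelated errors the observed covariances equal the true-score covariances, so only the own-variance terms attenuate.
True-score variance = [0.64 + 3²·0.72] − 1.08 = 7.12 − 1.08 = 6.04.
Reliability = 6.04 / 8.92 = 0.6771.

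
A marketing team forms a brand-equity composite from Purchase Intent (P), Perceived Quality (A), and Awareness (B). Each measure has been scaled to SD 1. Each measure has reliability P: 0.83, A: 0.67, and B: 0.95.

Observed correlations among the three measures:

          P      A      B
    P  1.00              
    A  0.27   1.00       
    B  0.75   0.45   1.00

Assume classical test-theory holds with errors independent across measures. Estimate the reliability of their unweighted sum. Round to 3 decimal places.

Var(P+A+B) = 3 + 2·[0.27 + 0.75 + 0.45] = 3 + 2.94 = 5.94.
Under uncorrelated errors the observed covariances equal the true-score covariances, so only the own-variance terms attenuate.
True-score variance = [0.83 + 0.67 + 0.95] + 2.94 = 2.45 + 2.94 = 5.39.
Reliability = 5.39 / 5.94 = 0.907.

0.907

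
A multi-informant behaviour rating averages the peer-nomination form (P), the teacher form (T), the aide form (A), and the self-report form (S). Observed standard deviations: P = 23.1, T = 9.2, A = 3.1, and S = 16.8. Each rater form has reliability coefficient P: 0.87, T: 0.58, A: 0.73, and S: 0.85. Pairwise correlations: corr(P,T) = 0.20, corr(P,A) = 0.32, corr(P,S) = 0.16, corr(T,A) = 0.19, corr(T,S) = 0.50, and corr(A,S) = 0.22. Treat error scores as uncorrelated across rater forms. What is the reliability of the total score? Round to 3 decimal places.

Var(P+T+A+S) = 23.1² + 9.2² + 3.1² + 16.8² + 2·[23.1·9.2·0.20 + 23.1·3.1·0.32 + 23.1·16.8·0.16 + 9.2·3.1·0.19 + 9.2·16.8·0.50 + 3.1·16.8·0.22] = 910.1 + 443.337 = 1353.44.
Under uncorrelated errors the observed covariances equal the true-score covariances, so only the own-variance terms attenuate.
True-score variance = [23.1²·0.87 + 9.2²·0.58 + 3.1²·0.73 + 16.8²·0.85] + 443.337 = 760.251 + 443.337 = 1203.59.
Reliability = 1203.59 / 1353.44 = 0.889.

0.889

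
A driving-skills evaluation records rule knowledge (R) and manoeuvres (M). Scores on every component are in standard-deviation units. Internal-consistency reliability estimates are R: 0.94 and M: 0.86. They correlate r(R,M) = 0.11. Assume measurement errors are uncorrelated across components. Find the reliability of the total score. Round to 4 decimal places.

0.9099

Var(R+M) = 2 + 2·[0.11] = 2 + 0.22 = 2.22.
Because errors are independent across components, Cov(Tᵢ,Tⱼ) = Cov(Xᵢ,Xⱼ); the off-diagonal part of the true-score variance is the same as above.
True-score variance = [0.94 + 0.86] + 0.22 = 1.8 + 0.22 = 2.02.
Reliability = 2.02 / 2.22 = 0.9099.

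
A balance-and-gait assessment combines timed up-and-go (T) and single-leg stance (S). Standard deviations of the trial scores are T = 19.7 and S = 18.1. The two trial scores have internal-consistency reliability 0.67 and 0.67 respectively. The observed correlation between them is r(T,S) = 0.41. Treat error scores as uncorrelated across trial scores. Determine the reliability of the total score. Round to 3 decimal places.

Var(T+S) = 19.7² + 18.1² + 2·[19.7·18.1·0.41] = 715.7 + 292.387 = 1008.09.
Because errors are independent across components, Cov(Tᵢ,Tⱼ) = Cov(Xᵢ,Xⱼ); the off-diagonal part of the true-score variance is the same as above.
True-score variance = [19.7²·0.67 + 18.1²·0.67] + 292.387 = 479.519 + 292.387 = 771.906.
Reliability = 771.906 / 1008.09 = 0.766.

0.766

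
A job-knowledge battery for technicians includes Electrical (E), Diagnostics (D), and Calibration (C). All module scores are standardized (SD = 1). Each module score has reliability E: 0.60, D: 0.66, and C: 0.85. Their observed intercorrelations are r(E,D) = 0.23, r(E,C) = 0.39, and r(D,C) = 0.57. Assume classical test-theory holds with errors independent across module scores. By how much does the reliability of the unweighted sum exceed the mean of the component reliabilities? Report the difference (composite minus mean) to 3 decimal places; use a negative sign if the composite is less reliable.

0.131

Var(sum) = 3 + 2.38 = 5.38; true-score variance = 2.11 + 2.38 = 4.49; composite reliability = 0.8346.
Mean component reliability = 0.7033.
Difference = 0.8346 − 0.7033 = 0.131.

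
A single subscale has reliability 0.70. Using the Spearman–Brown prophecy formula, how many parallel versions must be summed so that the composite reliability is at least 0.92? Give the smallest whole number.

k ≥ ρ*(1−ρ₁)/(ρ₁(1−ρ*)) = 0.92·0.30 / (0.70·0.08) = 4.929.
Smallest integer k = 5.

5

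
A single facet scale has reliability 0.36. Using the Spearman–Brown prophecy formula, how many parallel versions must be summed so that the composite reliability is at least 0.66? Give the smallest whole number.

4

k ≥ ρ*(1−ρ₁)/(ρ₁(1−ρ*)) = 0.66·0.64 / (0.36·0.34) = 3.451.
Smallest integer k = 4.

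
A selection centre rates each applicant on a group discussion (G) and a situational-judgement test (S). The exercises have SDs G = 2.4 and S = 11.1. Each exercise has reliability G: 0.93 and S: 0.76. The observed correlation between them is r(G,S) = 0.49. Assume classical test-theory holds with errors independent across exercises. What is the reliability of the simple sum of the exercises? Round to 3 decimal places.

Var(G+S) = 2.4² + 11.1² + 2·[2.4·11.1·0.49] = 128.97 + 26.1072 = 155.077.
Under uncorrelated errors the observed covariances equal the true-score covariances, so only the own-variance terms attenuate.
True-score variance = [2.4²·0.93 + 11.1²·0.76] + 26.1072 = 98.9964 + 26.1072 = 125.104.
Reliability = 125.104 / 155.077 = 0.807.

0.807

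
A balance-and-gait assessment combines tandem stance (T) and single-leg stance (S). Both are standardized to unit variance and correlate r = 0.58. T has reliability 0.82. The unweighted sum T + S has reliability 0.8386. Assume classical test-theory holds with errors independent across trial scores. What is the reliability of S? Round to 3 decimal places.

0.670

Var(T+S) = 2 + 2·0.58 = 3.160.
True-score variance = ρ_T + ρ_S + 2·0.58, so 0.8386 = (0.82 + ρ_S + 1.16) / 3.160.
ρ_S = 0.8386·3.160 − 0.82 − 1.16 = 0.670.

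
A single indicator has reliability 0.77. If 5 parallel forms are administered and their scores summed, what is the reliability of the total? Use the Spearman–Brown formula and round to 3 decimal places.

ρ_k = kρ / (1 + (k−1)ρ) = 5·0.77 / (1 + 4·0.77) = 3.850 / 4.080 = 0.944.

0.944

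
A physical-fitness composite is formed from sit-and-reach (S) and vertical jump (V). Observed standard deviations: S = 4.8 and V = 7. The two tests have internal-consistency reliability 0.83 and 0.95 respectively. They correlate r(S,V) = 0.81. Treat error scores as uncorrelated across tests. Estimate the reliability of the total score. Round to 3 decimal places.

Var(S+V) = 4.8² + 7² + 2·[4.8·7·0.81] = 72.04 + 54.432 = 126.472.
With uncorrelated errors the cross-covariances are all true-score covariance, so they carry over unchanged; only the diagonal terms shrink to ρᵢσᵢ².
True-score variance = [4.8²·0.83 + 7²·0.95] + 54.432 = 65.6732 + 54.432 = 120.105.
Reliability = 120.105 / 126.472 = 0.950.

0.950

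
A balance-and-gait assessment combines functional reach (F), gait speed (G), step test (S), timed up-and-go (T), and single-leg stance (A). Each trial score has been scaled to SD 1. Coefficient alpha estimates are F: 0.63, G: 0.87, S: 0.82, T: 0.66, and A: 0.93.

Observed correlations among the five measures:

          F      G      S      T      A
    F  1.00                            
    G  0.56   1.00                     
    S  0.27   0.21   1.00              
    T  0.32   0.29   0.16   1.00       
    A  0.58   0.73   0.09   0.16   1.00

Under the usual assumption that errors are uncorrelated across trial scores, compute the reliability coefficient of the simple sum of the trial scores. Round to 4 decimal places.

Var(F+G+S+T+A) = 5 + 2·[0.56 + 0.27 + 0.32 + 0.58 + 0.21 + 0.29 + 0.73 + 0.16 + 0.09 + 0.16] = 5 + 6.74 = 11.74.
Because errors are independent across components, Cov(Tᵢ,Tⱼ) = Cov(Xᵢ,Xⱼ); the off-diagonal part of the true-score variance is the same as above.
True-score variance = [0.63 + 0.87 + 0.82 + 0.66 + 0.93] + 6.74 = 3.91 + 6.74 = 10.65.
Reliability = 10.65 / 11.74 = 0.9072.

0.9072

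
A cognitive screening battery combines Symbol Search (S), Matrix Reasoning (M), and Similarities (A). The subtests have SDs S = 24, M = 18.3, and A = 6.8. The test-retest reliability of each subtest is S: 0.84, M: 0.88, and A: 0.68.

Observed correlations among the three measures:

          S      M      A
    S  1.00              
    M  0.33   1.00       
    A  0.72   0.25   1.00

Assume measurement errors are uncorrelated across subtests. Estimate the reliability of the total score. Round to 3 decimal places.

0.905

Var(S+M+A) = 24² + 18.3² + 6.8² + 2·[24·18.3·0.33 + 24·6.8·0.72 + 18.3·6.8·0.25] = 957.13 + 587.1 = 1544.23.
Because errors are independent across components, Cov(Tᵢ,Tⱼ) = Cov(Xᵢ,Xⱼ); the off-diagonal part of the true-score variance is the same as above.
True-score variance = [24²·0.84 + 18.3²·0.88 + 6.8²·0.68] + 587.1 = 809.986 + 587.1 = 1397.09.
Reliability = 1397.09 / 1544.23 = 0.905.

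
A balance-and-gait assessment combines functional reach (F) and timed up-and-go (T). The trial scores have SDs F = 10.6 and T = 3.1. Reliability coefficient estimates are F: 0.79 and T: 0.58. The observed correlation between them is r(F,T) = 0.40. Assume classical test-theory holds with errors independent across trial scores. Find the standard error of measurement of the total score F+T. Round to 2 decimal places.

Var(total) = 121.97 + 26.288 = 148.258.
True-score variance = 94.3382 + 26.288 = 120.626, so reliability = 0.8136.
Error variance = 148.258 − 120.626 = 27.6318; SEM = √27.6318 = 5.26.

5.26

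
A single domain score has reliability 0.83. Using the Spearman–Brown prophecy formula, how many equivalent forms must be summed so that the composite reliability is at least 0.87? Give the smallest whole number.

k ≥ ρ*(1−ρ₁)/(ρ₁(1−ρ*)) = 0.87·0.17 / (0.83·0.13) = 1.371.
Smallest integer k = 2.

2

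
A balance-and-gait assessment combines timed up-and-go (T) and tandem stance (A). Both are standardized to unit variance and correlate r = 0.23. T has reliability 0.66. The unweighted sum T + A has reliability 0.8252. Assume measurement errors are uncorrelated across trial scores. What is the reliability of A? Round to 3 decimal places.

0.910

Var(T+A) = 2 + 2·0.23 = 2.460.
True-score variance = ρ_T + ρ_A + 2·0.23, so 0.8252 = (0.66 + ρ_A + 0.46) / 2.460.
ρ_A = 0.8252·2.460 − 0.66 − 0.46 = 0.910.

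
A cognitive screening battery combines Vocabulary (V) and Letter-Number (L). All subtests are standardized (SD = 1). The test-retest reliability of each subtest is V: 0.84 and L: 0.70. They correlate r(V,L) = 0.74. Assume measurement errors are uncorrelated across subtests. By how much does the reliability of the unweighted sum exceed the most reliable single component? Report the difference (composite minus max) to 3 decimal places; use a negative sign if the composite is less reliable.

0.028

Var(sum) = 2 + 1.48 = 3.48; true-score variance = 1.54 + 1.48 = 3.02; composite reliability = 0.8678.
Max component reliability = 0.8400.
Difference = 0.8678 − 0.8400 = 0.028.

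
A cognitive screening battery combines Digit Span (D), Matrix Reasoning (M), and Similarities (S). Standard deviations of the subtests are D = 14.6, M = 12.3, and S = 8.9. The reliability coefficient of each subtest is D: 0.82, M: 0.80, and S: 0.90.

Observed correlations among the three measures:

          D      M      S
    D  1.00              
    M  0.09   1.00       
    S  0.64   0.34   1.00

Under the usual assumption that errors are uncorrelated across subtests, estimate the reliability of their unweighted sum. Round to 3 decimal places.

0.893

Var(D+M+S) = 14.6² + 12.3² + 8.9² + 2·[14.6·12.3·0.09 + 14.6·8.9·0.64 + 12.3·8.9·0.34] = 443.66 + 273.087 = 716.747.
Because errors are independent across components, Cov(Tᵢ,Tⱼ) = Cov(Xᵢ,Xⱼ); the off-diagonal part of the true-score variance is the same as above.
True-score variance = [14.6²·0.82 + 12.3²·0.80 + 8.9²·0.90] + 273.087 = 367.112 + 273.087 = 640.199.
Reliability = 640.199 / 716.747 = 0.893.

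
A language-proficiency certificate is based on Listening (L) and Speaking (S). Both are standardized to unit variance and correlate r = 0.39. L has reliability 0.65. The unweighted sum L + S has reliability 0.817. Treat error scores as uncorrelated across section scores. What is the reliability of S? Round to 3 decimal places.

0.841

Var(L+S) = 2 + 2·0.39 = 2.780.
True-score variance = ρ_L + ρ_S + 2·0.39, so 0.817 = (0.65 + ρ_S + 0.78) / 2.780.
ρ_S = 0.817·2.780 − 0.65 − 0.78 = 0.841.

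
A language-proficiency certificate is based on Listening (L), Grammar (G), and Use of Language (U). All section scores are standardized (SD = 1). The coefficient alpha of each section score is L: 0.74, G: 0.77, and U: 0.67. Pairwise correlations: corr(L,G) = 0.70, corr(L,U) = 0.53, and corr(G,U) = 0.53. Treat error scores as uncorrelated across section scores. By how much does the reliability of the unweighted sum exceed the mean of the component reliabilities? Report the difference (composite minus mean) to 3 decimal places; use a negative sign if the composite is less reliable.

0.148

Var(sum) = 3 + 3.52 = 6.52; true-score variance = 2.18 + 3.52 = 5.7; composite reliability = 0.8742.
Mean component reliability = 0.7267.
Difference = 0.8742 − 0.7267 = 0.148.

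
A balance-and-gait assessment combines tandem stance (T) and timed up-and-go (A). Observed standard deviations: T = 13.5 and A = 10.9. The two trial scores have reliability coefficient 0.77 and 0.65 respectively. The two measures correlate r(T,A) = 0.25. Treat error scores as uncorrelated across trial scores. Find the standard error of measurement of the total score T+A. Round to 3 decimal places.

Var(total) = 301.06 + 73.575 = 374.635.
True-score variance = 217.559 + 73.575 = 291.134, so reliability = 0.7771.
Error variance = 374.635 − 291.134 = 83.501; SEM = √83.501 = 9.138.

9.138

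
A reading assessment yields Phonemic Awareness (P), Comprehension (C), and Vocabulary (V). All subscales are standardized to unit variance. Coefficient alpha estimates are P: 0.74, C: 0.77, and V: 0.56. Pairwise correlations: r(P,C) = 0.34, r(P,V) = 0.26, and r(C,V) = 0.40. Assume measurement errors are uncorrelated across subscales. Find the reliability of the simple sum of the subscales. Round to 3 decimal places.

0.814

Var(P+C+V) = 3 + 2·[0.34 + 0.26 + 0.40] = 3 + 2 = 5.
With uncorrelated errors the cross-covariances are all true-score covariance, so they carry over unchanged; only the diagonal terms shrink to ρᵢσᵢ².
True-score variance = [0.74 + 0.77 + 0.56] + 2 = 2.07 + 2 = 4.07.
Reliability = 4.07 / 5 = 0.814.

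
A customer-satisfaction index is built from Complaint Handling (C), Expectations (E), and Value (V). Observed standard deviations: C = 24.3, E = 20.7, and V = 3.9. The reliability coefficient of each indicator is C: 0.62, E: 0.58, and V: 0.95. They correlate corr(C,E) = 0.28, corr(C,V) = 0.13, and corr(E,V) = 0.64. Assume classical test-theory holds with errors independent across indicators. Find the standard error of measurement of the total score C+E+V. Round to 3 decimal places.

20.127

Var(total) = 1034.19 + 409.66 = 1443.85.
True-score variance = 629.077 + 409.66 = 1038.74, so reliability = 0.7194.
Error variance = 1443.85 − 1038.74 = 405.113; SEM = √405.113 = 20.127.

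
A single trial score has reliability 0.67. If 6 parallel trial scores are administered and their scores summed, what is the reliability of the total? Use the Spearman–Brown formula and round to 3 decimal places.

0.924

ρ_k = kρ / (1 + (k−1)ρ) = 6·0.67 / (1 + 5·0.67) = 4.020 / 4.350 = 0.924.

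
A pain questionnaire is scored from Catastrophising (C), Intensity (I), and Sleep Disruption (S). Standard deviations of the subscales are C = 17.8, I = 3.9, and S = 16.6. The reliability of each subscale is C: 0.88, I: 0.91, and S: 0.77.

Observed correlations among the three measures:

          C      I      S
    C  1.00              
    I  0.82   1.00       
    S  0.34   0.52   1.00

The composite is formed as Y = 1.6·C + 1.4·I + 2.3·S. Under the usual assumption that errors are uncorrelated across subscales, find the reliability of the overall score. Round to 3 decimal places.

Var(Y) = 1.6²·17.8² + 1.4²·3.9² + 2.3²·16.6² + 2·[2.24·17.8·3.9·0.82 + 3.68·17.8·16.6·0.34 + 3.22·3.9·16.6·0.52] = 2298.63 + 1211.23 = 3509.87.
Because errors are independent across components, Cov(Tᵢ,Tⱼ) = Cov(Xᵢ,Xⱼ); the off-diagonal part of the true-score variance is the same as above.
True-score variance = [1.6²·17.8²·0.88 + 1.4²·3.9²·0.91 + 2.3²·16.6²·0.77] + 1211.23 = 1863.34 + 1211.23 = 3074.58.
Reliability = 3074.58 / 3509.87 = 0.876.

0.876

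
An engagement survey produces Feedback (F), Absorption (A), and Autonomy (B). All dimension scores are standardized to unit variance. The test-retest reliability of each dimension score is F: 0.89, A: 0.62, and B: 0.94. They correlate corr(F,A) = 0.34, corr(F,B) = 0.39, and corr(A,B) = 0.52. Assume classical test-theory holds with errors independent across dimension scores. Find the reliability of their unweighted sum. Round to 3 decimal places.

0.900

Var(F+A+B) = 3 + 2·[0.34 + 0.39 + 0.52] = 3 + 2.5 = 5.5.
Because errors are independent across components, Cov(Tᵢ,Tⱼ) = Cov(Xᵢ,Xⱼ); the off-diagonal part of the true-score variance is the same as above.
True-score variance = [0.89 + 0.62 + 0.94] + 2.5 = 2.45 + 2.5 = 4.95.
Reliability = 4.95 / 5.5 = 0.900.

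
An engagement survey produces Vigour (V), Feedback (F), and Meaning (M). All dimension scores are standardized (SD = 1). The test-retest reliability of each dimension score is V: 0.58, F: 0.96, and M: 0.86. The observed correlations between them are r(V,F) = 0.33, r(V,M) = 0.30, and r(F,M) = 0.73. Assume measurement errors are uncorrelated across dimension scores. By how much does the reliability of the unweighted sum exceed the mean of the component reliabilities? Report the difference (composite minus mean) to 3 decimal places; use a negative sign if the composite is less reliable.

0.095

Var(sum) = 3 + 2.72 = 5.72; true-score variance = 2.4 + 2.72 = 5.12; composite reliability = 0.8951.
Mean component reliability = 0.8000.
Difference = 0.8951 − 0.8000 = 0.095.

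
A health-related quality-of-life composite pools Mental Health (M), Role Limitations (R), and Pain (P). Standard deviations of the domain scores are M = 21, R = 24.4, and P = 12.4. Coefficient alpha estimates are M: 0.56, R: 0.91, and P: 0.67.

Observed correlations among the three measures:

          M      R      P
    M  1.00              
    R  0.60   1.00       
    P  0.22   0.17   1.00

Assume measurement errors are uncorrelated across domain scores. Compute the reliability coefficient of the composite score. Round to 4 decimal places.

0.8525

Var(M+R+P) = 21² + 24.4² + 12.4² + 2·[21·24.4·0.60 + 21·12.4·0.22 + 24.4·12.4·0.17] = 1190.12 + 832.326 = 2022.45.
Because errors are independent across components, Cov(Tᵢ,Tⱼ) = Cov(Xᵢ,Xⱼ); the off-diagonal part of the true-score variance is the same as above.
True-score variance = [21²·0.56 + 24.4²·0.91 + 12.4²·0.67] + 832.326 = 891.757 + 832.326 = 1724.08.
Reliability = 1724.08 / 2022.45 = 0.8525.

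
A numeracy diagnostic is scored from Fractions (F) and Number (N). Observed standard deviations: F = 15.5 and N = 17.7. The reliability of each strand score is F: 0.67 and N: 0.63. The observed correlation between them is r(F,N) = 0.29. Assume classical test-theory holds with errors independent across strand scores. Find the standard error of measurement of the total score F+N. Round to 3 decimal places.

13.971

Var(total) = 553.54 + 159.123 = 712.663.
True-score variance = 358.34 + 159.123 = 517.463, so reliability = 0.7261.
Error variance = 712.663 − 517.463 = 195.2; SEM = √195.2 = 13.971.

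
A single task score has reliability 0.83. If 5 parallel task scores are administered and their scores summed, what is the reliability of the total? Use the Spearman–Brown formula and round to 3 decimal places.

ρ_k = kρ / (1 + (k−1)ρ) = 5·0.83 / (1 + 4·0.83) = 4.150 / 4.320 = 0.961.

0.961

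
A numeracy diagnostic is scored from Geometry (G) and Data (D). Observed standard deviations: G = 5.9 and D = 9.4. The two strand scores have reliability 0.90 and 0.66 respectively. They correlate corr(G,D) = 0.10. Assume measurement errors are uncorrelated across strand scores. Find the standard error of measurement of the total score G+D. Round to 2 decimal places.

Var(total) = 123.17 + 11.092 = 134.262.
True-score variance = 89.6466 + 11.092 = 100.739, so reliability = 0.7503.
Error variance = 134.262 − 100.739 = 33.5234; SEM = √33.5234 = 5.79.

5.79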